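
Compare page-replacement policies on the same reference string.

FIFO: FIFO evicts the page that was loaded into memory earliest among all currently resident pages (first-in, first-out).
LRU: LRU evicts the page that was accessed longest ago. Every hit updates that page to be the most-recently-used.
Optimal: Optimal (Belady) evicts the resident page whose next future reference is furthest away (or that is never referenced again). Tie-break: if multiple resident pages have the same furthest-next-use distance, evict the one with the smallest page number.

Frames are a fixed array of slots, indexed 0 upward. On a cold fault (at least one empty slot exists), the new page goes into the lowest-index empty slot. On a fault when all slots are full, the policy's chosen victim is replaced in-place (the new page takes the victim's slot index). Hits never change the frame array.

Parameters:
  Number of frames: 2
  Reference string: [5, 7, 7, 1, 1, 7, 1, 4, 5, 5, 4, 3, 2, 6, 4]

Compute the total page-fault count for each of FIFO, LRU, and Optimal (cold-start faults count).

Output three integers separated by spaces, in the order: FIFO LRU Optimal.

Answer: 9 9 8

Derivation:
--- FIFO ---
  step 0: ref 5 -> FAULT, frames=[5,-] (faults so far: 1)
  step 1: ref 7 -> FAULT, frames=[5,7] (faults so far: 2)
  step 2: ref 7 -> HIT, frames=[5,7] (faults so far: 2)
  step 3: ref 1 -> FAULT, evict 5, frames=[1,7] (faults so far: 3)
  step 4: ref 1 -> HIT, frames=[1,7] (faults so far: 3)
  step 5: ref 7 -> HIT, frames=[1,7] (faults so far: 3)
  step 6: ref 1 -> HIT, frames=[1,7] (faults so far: 3)
  step 7: ref 4 -> FAULT, evict 7, frames=[1,4] (faults so far: 4)
  step 8: ref 5 -> FAULT, evict 1, frames=[5,4] (faults so far: 5)
  step 9: ref 5 -> HIT, frames=[5,4] (faults so far: 5)
  step 10: ref 4 -> HIT, frames=[5,4] (faults so far: 5)
  step 11: ref 3 -> FAULT, evict 4, frames=[5,3] (faults so far: 6)
  step 12: ref 2 -> FAULT, evict 5, frames=[2,3] (faults so far: 7)
  step 13: ref 6 -> FAULT, evict 3, frames=[2,6] (faults so far: 8)
  step 14: ref 4 -> FAULT, evict 2, frames=[4,6] (faults so far: 9)
  FIFO total faults: 9
--- LRU ---
  step 0: ref 5 -> FAULT, frames=[5,-] (faults so far: 1)
  step 1: ref 7 -> FAULT, frames=[5,7] (faults so far: 2)
  step 2: ref 7 -> HIT, frames=[5,7] (faults so far: 2)
  step 3: ref 1 -> FAULT, evict 5, frames=[1,7] (faults so far: 3)
  step 4: ref 1 -> HIT, frames=[1,7] (faults so far: 3)
  step 5: ref 7 -> HIT, frames=[1,7] (faults so far: 3)
  step 6: ref 1 -> HIT, frames=[1,7] (faults so far: 3)
  step 7: ref 4 -> FAULT, evict 7, frames=[1,4] (faults so far: 4)
  step 8: ref 5 -> FAULT, evict 1, frames=[5,4] (faults so far: 5)
  step 9: ref 5 -> HIT, frames=[5,4] (faults so far: 5)
  step 10: ref 4 -> HIT, frames=[5,4] (faults so far: 5)
  step 11: ref 3 -> FAULT, evict 5, frames=[3,4] (faults so far: 6)
  step 12: ref 2 -> FAULT, evict 4, frames=[3,2] (faults so far: 7)
  step 13: ref 6 -> FAULT, evict 3, frames=[6,2] (faults so far: 8)
  step 14: ref 4 -> FAULT, evict 2, frames=[6,4] (faults so far: 9)
  LRU total faults: 9
--- Optimal ---
  step 0: ref 5 -> FAULT, frames=[5,-] (faults so far: 1)
  step 1: ref 7 -> FAULT, frames=[5,7] (faults so far: 2)
  step 2: ref 7 -> HIT, frames=[5,7] (faults so far: 2)
  step 3: ref 1 -> FAULT, evict 5, frames=[1,7] (faults so far: 3)
  step 4: ref 1 -> HIT, frames=[1,7] (faults so far: 3)
  step 5: ref 7 -> HIT, frames=[1,7] (faults so far: 3)
  step 6: ref 1 -> HIT, frames=[1,7] (faults so far: 3)
  step 7: ref 4 -> FAULT, evict 1, frames=[4,7] (faults so far: 4)
  step 8: ref 5 -> FAULT, evict 7, frames=[4,5] (faults so far: 5)
  step 9: ref 5 -> HIT, frames=[4,5] (faults so far: 5)
  step 10: ref 4 -> HIT, frames=[4,5] (faults so far: 5)
  step 11: ref 3 -> FAULT, evict 5, frames=[4,3] (faults so far: 6)
  step 12: ref 2 -> FAULT, evict 3, frames=[4,2] (faults so far: 7)
  step 13: ref 6 -> FAULT, evict 2, frames=[4,6] (faults so far: 8)
  step 14: ref 4 -> HIT, frames=[4,6] (faults so far: 8)
  Optimal total faults: 8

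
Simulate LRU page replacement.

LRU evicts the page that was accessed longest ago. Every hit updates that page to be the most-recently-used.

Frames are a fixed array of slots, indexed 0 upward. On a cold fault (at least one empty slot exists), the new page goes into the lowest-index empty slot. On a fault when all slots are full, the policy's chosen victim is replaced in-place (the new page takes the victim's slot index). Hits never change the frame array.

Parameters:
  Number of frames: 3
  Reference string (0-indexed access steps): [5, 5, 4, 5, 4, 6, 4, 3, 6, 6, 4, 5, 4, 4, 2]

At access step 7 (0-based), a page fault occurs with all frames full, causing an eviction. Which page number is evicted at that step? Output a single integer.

Answer: 5

Derivation:
Step 0: ref 5 -> FAULT, frames=[5,-,-]
Step 1: ref 5 -> HIT, frames=[5,-,-]
Step 2: ref 4 -> FAULT, frames=[5,4,-]
Step 3: ref 5 -> HIT, frames=[5,4,-]
Step 4: ref 4 -> HIT, frames=[5,4,-]
Step 5: ref 6 -> FAULT, frames=[5,4,6]
Step 6: ref 4 -> HIT, frames=[5,4,6]
Step 7: ref 3 -> FAULT, evict 5, frames=[3,4,6]
At step 7: evicted page 5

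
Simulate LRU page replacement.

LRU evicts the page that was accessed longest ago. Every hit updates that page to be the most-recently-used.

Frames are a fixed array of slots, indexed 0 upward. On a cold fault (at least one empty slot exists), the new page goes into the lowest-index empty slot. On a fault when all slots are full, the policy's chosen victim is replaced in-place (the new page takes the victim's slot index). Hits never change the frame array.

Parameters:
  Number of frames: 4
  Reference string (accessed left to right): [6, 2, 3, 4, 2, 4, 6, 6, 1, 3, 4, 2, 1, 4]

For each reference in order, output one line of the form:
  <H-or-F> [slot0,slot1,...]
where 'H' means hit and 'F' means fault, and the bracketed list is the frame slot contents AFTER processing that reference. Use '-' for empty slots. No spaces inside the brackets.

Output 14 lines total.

F [6,-,-,-]
F [6,2,-,-]
F [6,2,3,-]
F [6,2,3,4]
H [6,2,3,4]
H [6,2,3,4]
H [6,2,3,4]
H [6,2,3,4]
F [6,2,1,4]
F [6,3,1,4]
H [6,3,1,4]
F [2,3,1,4]
H [2,3,1,4]
H [2,3,1,4]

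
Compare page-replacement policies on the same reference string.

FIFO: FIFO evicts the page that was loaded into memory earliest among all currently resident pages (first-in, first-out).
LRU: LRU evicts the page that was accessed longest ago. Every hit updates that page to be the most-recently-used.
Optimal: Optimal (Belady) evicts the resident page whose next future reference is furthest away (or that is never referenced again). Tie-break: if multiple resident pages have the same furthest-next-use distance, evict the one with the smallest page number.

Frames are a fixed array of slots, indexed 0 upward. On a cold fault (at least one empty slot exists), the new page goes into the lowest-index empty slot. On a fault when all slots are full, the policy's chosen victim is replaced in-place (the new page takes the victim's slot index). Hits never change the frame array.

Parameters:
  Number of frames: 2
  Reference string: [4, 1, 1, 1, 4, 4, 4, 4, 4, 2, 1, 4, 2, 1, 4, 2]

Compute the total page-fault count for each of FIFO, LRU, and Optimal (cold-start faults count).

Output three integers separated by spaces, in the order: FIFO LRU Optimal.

Answer: 6 9 6

Derivation:
--- FIFO ---
  step 0: ref 4 -> FAULT, frames=[4,-] (faults so far: 1)
  step 1: ref 1 -> FAULT, frames=[4,1] (faults so far: 2)
  step 2: ref 1 -> HIT, frames=[4,1] (faults so far: 2)
  step 3: ref 1 -> HIT, frames=[4,1] (faults so far: 2)
  step 4: ref 4 -> HIT, frames=[4,1] (faults so far: 2)
  step 5: ref 4 -> HIT, frames=[4,1] (faults so far: 2)
  step 6: ref 4 -> HIT, frames=[4,1] (faults so far: 2)
  step 7: ref 4 -> HIT, frames=[4,1] (faults so far: 2)
  step 8: ref 4 -> HIT, frames=[4,1] (faults so far: 2)
  step 9: ref 2 -> FAULT, evict 4, frames=[2,1] (faults so far: 3)
  step 10: ref 1 -> HIT, frames=[2,1] (faults so far: 3)
  step 11: ref 4 -> FAULT, evict 1, frames=[2,4] (faults so far: 4)
  step 12: ref 2 -> HIT, frames=[2,4] (faults so far: 4)
  step 13: ref 1 -> FAULT, evict 2, frames=[1,4] (faults so far: 5)
  step 14: ref 4 -> HIT, frames=[1,4] (faults so far: 5)
  step 15: ref 2 -> FAULT, evict 4, frames=[1,2] (faults so far: 6)
  FIFO total faults: 6
--- LRU ---
  step 0: ref 4 -> FAULT, frames=[4,-] (faults so far: 1)
  step 1: ref 1 -> FAULT, frames=[4,1] (faults so far: 2)
  step 2: ref 1 -> HIT, frames=[4,1] (faults so far: 2)
  step 3: ref 1 -> HIT, frames=[4,1] (faults so far: 2)
  step 4: ref 4 -> HIT, frames=[4,1] (faults so far: 2)
  step 5: ref 4 -> HIT, frames=[4,1] (faults so far: 2)
  step 6: ref 4 -> HIT, frames=[4,1] (faults so far: 2)
  step 7: ref 4 -> HIT, frames=[4,1] (faults so far: 2)
  step 8: ref 4 -> HIT, frames=[4,1] (faults so far: 2)
  step 9: ref 2 -> FAULT, evict 1, frames=[4,2] (faults so far: 3)
  step 10: ref 1 -> FAULT, evict 4, frames=[1,2] (faults so far: 4)
  step 11: ref 4 -> FAULT, evict 2, frames=[1,4] (faults so far: 5)
  step 12: ref 2 -> FAULT, evict 1, frames=[2,4] (faults so far: 6)
  step 13: ref 1 -> FAULT, evict 4, frames=[2,1] (faults so far: 7)
  step 14: ref 4 -> FAULT, evict 2, frames=[4,1] (faults so far: 8)
  step 15: ref 2 -> FAULT, evict 1, frames=[4,2] (faults so far: 9)
  LRU total faults: 9
--- Optimal ---
  step 0: ref 4 -> FAULT, frames=[4,-] (faults so far: 1)
  step 1: ref 1 -> FAULT, frames=[4,1] (faults so far: 2)
  step 2: ref 1 -> HIT, frames=[4,1] (faults so far: 2)
  step 3: ref 1 -> HIT, frames=[4,1] (faults so far: 2)
  step 4: ref 4 -> HIT, frames=[4,1] (faults so far: 2)
  step 5: ref 4 -> HIT, frames=[4,1] (faults so far: 2)
  step 6: ref 4 -> HIT, frames=[4,1] (faults so far: 2)
  step 7: ref 4 -> HIT, frames=[4,1] (faults so far: 2)
  step 8: ref 4 -> HIT, frames=[4,1] (faults so far: 2)
  step 9: ref 2 -> FAULT, evict 4, frames=[2,1] (faults so far: 3)
  step 10: ref 1 -> HIT, frames=[2,1] (faults so far: 3)
  step 11: ref 4 -> FAULT, evict 1, frames=[2,4] (faults so far: 4)
  step 12: ref 2 -> HIT, frames=[2,4] (faults so far: 4)
  step 13: ref 1 -> FAULT, evict 2, frames=[1,4] (faults so far: 5)
  step 14: ref 4 -> HIT, frames=[1,4] (faults so far: 5)
  step 15: ref 2 -> FAULT, evict 1, frames=[2,4] (faults so far: 6)
  Optimal total faults: 6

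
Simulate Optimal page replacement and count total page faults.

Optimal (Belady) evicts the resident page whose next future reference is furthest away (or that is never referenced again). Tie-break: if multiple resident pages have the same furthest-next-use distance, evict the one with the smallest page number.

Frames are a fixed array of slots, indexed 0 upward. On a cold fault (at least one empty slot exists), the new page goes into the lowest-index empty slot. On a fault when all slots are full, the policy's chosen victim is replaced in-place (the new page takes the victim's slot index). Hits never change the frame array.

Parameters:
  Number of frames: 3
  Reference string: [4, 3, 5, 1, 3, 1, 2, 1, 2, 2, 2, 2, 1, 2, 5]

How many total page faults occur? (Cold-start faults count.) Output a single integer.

Step 0: ref 4 → FAULT, frames=[4,-,-]
Step 1: ref 3 → FAULT, frames=[4,3,-]
Step 2: ref 5 → FAULT, frames=[4,3,5]
Step 3: ref 1 → FAULT (evict 4), frames=[1,3,5]
Step 4: ref 3 → HIT, frames=[1,3,5]
Step 5: ref 1 → HIT, frames=[1,3,5]
Step 6: ref 2 → FAULT (evict 3), frames=[1,2,5]
Step 7: ref 1 → HIT, frames=[1,2,5]
Step 8: ref 2 → HIT, frames=[1,2,5]
Step 9: ref 2 → HIT, frames=[1,2,5]
Step 10: ref 2 → HIT, frames=[1,2,5]
Step 11: ref 2 → HIT, frames=[1,2,5]
Step 12: ref 1 → HIT, frames=[1,2,5]
Step 13: ref 2 → HIT, frames=[1,2,5]
Step 14: ref 5 → HIT, frames=[1,2,5]
Total faults: 5

Answer: 5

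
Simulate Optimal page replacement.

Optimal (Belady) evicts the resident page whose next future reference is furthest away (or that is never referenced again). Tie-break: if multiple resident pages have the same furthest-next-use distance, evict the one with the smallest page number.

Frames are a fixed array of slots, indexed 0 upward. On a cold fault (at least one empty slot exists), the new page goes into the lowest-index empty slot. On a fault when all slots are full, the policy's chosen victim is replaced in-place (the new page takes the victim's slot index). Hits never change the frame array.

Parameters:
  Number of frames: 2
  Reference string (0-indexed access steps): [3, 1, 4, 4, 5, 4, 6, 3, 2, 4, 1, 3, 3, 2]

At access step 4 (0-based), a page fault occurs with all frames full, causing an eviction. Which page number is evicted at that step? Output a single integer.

Step 0: ref 3 -> FAULT, frames=[3,-]
Step 1: ref 1 -> FAULT, frames=[3,1]
Step 2: ref 4 -> FAULT, evict 1, frames=[3,4]
Step 3: ref 4 -> HIT, frames=[3,4]
Step 4: ref 5 -> FAULT, evict 3, frames=[5,4]
At step 4: evicted page 3

Answer: 3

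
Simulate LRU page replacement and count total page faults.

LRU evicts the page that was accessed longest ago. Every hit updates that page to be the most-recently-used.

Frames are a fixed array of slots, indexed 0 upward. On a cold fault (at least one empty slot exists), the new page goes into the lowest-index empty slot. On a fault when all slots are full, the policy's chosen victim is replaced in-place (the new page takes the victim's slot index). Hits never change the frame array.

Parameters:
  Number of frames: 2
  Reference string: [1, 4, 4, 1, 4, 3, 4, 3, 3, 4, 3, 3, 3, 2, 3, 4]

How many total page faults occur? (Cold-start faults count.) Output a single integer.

Step 0: ref 1 → FAULT, frames=[1,-]
Step 1: ref 4 → FAULT, frames=[1,4]
Step 2: ref 4 → HIT, frames=[1,4]
Step 3: ref 1 → HIT, frames=[1,4]
Step 4: ref 4 → HIT, frames=[1,4]
Step 5: ref 3 → FAULT (evict 1), frames=[3,4]
Step 6: ref 4 → HIT, frames=[3,4]
Step 7: ref 3 → HIT, frames=[3,4]
Step 8: ref 3 → HIT, frames=[3,4]
Step 9: ref 4 → HIT, frames=[3,4]
Step 10: ref 3 → HIT, frames=[3,4]
Step 11: ref 3 → HIT, frames=[3,4]
Step 12: ref 3 → HIT, frames=[3,4]
Step 13: ref 2 → FAULT (evict 4), frames=[3,2]
Step 14: ref 3 → HIT, frames=[3,2]
Step 15: ref 4 → FAULT (evict 2), frames=[3,4]
Total faults: 5

Answer: 5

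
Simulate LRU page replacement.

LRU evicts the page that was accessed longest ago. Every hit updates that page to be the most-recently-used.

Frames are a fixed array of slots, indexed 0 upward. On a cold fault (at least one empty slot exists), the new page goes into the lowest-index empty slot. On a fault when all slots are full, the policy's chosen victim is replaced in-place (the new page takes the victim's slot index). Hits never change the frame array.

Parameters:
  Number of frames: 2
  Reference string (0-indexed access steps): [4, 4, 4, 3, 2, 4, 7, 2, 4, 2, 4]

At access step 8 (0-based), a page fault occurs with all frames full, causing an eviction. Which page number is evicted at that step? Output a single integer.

Step 0: ref 4 -> FAULT, frames=[4,-]
Step 1: ref 4 -> HIT, frames=[4,-]
Step 2: ref 4 -> HIT, frames=[4,-]
Step 3: ref 3 -> FAULT, frames=[4,3]
Step 4: ref 2 -> FAULT, evict 4, frames=[2,3]
Step 5: ref 4 -> FAULT, evict 3, frames=[2,4]
Step 6: ref 7 -> FAULT, evict 2, frames=[7,4]
Step 7: ref 2 -> FAULT, evict 4, frames=[7,2]
Step 8: ref 4 -> FAULT, evict 7, frames=[4,2]
At step 8: evicted page 7

Answer: 7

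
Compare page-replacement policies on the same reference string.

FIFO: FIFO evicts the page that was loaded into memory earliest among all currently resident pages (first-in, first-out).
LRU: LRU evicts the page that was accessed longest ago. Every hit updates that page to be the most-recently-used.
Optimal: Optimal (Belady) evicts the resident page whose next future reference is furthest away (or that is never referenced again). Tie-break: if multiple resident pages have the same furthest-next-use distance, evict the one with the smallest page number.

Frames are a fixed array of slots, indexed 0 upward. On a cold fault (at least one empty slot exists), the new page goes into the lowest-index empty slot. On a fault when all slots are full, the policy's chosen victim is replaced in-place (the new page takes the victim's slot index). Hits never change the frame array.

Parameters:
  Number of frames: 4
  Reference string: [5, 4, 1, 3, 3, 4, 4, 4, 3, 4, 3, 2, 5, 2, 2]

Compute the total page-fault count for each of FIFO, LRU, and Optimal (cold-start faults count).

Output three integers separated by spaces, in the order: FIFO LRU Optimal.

Answer: 6 6 5

Derivation:
--- FIFO ---
  step 0: ref 5 -> FAULT, frames=[5,-,-,-] (faults so far: 1)
  step 1: ref 4 -> FAULT, frames=[5,4,-,-] (faults so far: 2)
  step 2: ref 1 -> FAULT, frames=[5,4,1,-] (faults so far: 3)
  step 3: ref 3 -> FAULT, frames=[5,4,1,3] (faults so far: 4)
  step 4: ref 3 -> HIT, frames=[5,4,1,3] (faults so far: 4)
  step 5: ref 4 -> HIT, frames=[5,4,1,3] (faults so far: 4)
  step 6: ref 4 -> HIT, frames=[5,4,1,3] (faults so far: 4)
  step 7: ref 4 -> HIT, frames=[5,4,1,3] (faults so far: 4)
  step 8: ref 3 -> HIT, frames=[5,4,1,3] (faults so far: 4)
  step 9: ref 4 -> HIT, frames=[5,4,1,3] (faults so far: 4)
  step 10: ref 3 -> HIT, frames=[5,4,1,3] (faults so far: 4)
  step 11: ref 2 -> FAULT, evict 5, frames=[2,4,1,3] (faults so far: 5)
  step 12: ref 5 -> FAULT, evict 4, frames=[2,5,1,3] (faults so far: 6)
  step 13: ref 2 -> HIT, frames=[2,5,1,3] (faults so far: 6)
  step 14: ref 2 -> HIT, frames=[2,5,1,3] (faults so far: 6)
  FIFO total faults: 6
--- LRU ---
  step 0: ref 5 -> FAULT, frames=[5,-,-,-] (faults so far: 1)
  step 1: ref 4 -> FAULT, frames=[5,4,-,-] (faults so far: 2)
  step 2: ref 1 -> FAULT, frames=[5,4,1,-] (faults so far: 3)
  step 3: ref 3 -> FAULT, frames=[5,4,1,3] (faults so far: 4)
  step 4: ref 3 -> HIT, frames=[5,4,1,3] (faults so far: 4)
  step 5: ref 4 -> HIT, frames=[5,4,1,3] (faults so far: 4)
  step 6: ref 4 -> HIT, frames=[5,4,1,3] (faults so far: 4)
  step 7: ref 4 -> HIT, frames=[5,4,1,3] (faults so far: 4)
  step 8: ref 3 -> HIT, frames=[5,4,1,3] (faults so far: 4)
  step 9: ref 4 -> HIT, frames=[5,4,1,3] (faults so far: 4)
  step 10: ref 3 -> HIT, frames=[5,4,1,3] (faults so far: 4)
  step 11: ref 2 -> FAULT, evict 5, frames=[2,4,1,3] (faults so far: 5)
  step 12: ref 5 -> FAULT, evict 1, frames=[2,4,5,3] (faults so far: 6)
  step 13: ref 2 -> HIT, frames=[2,4,5,3] (faults so far: 6)
  step 14: ref 2 -> HIT, frames=[2,4,5,3] (faults so far: 6)
  LRU total faults: 6
--- Optimal ---
  step 0: ref 5 -> FAULT, frames=[5,-,-,-] (faults so far: 1)
  step 1: ref 4 -> FAULT, frames=[5,4,-,-] (faults so far: 2)
  step 2: ref 1 -> FAULT, frames=[5,4,1,-] (faults so far: 3)
  step 3: ref 3 -> FAULT, frames=[5,4,1,3] (faults so far: 4)
  step 4: ref 3 -> HIT, frames=[5,4,1,3] (faults so far: 4)
  step 5: ref 4 -> HIT, frames=[5,4,1,3] (faults so far: 4)
  step 6: ref 4 -> HIT, frames=[5,4,1,3] (faults so far: 4)
  step 7: ref 4 -> HIT, frames=[5,4,1,3] (faults so far: 4)
  step 8: ref 3 -> HIT, frames=[5,4,1,3] (faults so far: 4)
  step 9: ref 4 -> HIT, frames=[5,4,1,3] (faults so far: 4)
  step 10: ref 3 -> HIT, frames=[5,4,1,3] (faults so far: 4)
  step 11: ref 2 -> FAULT, evict 1, frames=[5,4,2,3] (faults so far: 5)
  step 12: ref 5 -> HIT, frames=[5,4,2,3] (faults so far: 5)
  step 13: ref 2 -> HIT, frames=[5,4,2,3] (faults so far: 5)
  step 14: ref 2 -> HIT, frames=[5,4,2,3] (faults so far: 5)
  Optimal total faults: 5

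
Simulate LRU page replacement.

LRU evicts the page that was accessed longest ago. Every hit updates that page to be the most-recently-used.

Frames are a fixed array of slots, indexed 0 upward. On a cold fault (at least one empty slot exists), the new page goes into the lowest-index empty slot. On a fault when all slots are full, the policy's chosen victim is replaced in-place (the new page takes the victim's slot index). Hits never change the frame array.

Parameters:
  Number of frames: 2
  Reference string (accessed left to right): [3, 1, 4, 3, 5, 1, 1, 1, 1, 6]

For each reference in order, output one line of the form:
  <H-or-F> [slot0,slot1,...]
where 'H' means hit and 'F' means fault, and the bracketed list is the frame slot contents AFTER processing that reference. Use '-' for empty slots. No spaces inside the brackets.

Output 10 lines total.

F [3,-]
F [3,1]
F [4,1]
F [4,3]
F [5,3]
F [5,1]
H [5,1]
H [5,1]
H [5,1]
F [6,1]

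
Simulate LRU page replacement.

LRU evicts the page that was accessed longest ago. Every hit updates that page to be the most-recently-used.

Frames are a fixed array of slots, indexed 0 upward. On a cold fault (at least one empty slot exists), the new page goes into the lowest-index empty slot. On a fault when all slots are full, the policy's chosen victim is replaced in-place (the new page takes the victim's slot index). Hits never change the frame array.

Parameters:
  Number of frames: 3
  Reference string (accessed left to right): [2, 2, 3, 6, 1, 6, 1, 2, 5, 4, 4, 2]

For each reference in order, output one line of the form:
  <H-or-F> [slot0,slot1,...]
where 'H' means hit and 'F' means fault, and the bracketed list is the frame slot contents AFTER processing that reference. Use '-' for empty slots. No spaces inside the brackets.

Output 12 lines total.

F [2,-,-]
H [2,-,-]
F [2,3,-]
F [2,3,6]
F [1,3,6]
H [1,3,6]
H [1,3,6]
F [1,2,6]
F [1,2,5]
F [4,2,5]
H [4,2,5]
H [4,2,5]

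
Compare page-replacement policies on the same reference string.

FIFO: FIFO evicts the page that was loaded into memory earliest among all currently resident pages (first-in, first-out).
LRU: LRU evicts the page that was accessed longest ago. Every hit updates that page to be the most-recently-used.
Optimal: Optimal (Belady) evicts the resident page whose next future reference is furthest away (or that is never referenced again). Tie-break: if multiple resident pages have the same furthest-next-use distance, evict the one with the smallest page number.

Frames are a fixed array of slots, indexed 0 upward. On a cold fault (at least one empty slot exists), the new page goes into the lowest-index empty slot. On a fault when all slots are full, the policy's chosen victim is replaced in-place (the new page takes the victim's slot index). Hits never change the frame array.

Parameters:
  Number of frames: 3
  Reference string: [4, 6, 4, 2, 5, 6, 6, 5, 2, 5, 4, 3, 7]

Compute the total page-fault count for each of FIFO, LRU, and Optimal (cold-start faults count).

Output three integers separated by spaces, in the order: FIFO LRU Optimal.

Answer: 7 8 7

Derivation:
--- FIFO ---
  step 0: ref 4 -> FAULT, frames=[4,-,-] (faults so far: 1)
  step 1: ref 6 -> FAULT, frames=[4,6,-] (faults so far: 2)
  step 2: ref 4 -> HIT, frames=[4,6,-] (faults so far: 2)
  step 3: ref 2 -> FAULT, frames=[4,6,2] (faults so far: 3)
  step 4: ref 5 -> FAULT, evict 4, frames=[5,6,2] (faults so far: 4)
  step 5: ref 6 -> HIT, frames=[5,6,2] (faults so far: 4)
  step 6: ref 6 -> HIT, frames=[5,6,2] (faults so far: 4)
  step 7: ref 5 -> HIT, frames=[5,6,2] (faults so far: 4)
  step 8: ref 2 -> HIT, frames=[5,6,2] (faults so far: 4)
  step 9: ref 5 -> HIT, frames=[5,6,2] (faults so far: 4)
  step 10: ref 4 -> FAULT, evict 6, frames=[5,4,2] (faults so far: 5)
  step 11: ref 3 -> FAULT, evict 2, frames=[5,4,3] (faults so far: 6)
  step 12: ref 7 -> FAULT, evict 5, frames=[7,4,3] (faults so far: 7)
  FIFO total faults: 7
--- LRU ---
  step 0: ref 4 -> FAULT, frames=[4,-,-] (faults so far: 1)
  step 1: ref 6 -> FAULT, frames=[4,6,-] (faults so far: 2)
  step 2: ref 4 -> HIT, frames=[4,6,-] (faults so far: 2)
  step 3: ref 2 -> FAULT, frames=[4,6,2] (faults so far: 3)
  step 4: ref 5 -> FAULT, evict 6, frames=[4,5,2] (faults so far: 4)
  step 5: ref 6 -> FAULT, evict 4, frames=[6,5,2] (faults so far: 5)
  step 6: ref 6 -> HIT, frames=[6,5,2] (faults so far: 5)
  step 7: ref 5 -> HIT, frames=[6,5,2] (faults so far: 5)
  step 8: ref 2 -> HIT, frames=[6,5,2] (faults so far: 5)
  step 9: ref 5 -> HIT, frames=[6,5,2] (faults so far: 5)
  step 10: ref 4 -> FAULT, evict 6, frames=[4,5,2] (faults so far: 6)
  step 11: ref 3 -> FAULT, evict 2, frames=[4,5,3] (faults so far: 7)
  step 12: ref 7 -> FAULT, evict 5, frames=[4,7,3] (faults so far: 8)
  LRU total faults: 8
--- Optimal ---
  step 0: ref 4 -> FAULT, frames=[4,-,-] (faults so far: 1)
  step 1: ref 6 -> FAULT, frames=[4,6,-] (faults so far: 2)
  step 2: ref 4 -> HIT, frames=[4,6,-] (faults so far: 2)
  step 3: ref 2 -> FAULT, frames=[4,6,2] (faults so far: 3)
  step 4: ref 5 -> FAULT, evict 4, frames=[5,6,2] (faults so far: 4)
  step 5: ref 6 -> HIT, frames=[5,6,2] (faults so far: 4)
  step 6: ref 6 -> HIT, frames=[5,6,2] (faults so far: 4)
  step 7: ref 5 -> HIT, frames=[5,6,2] (faults so far: 4)
  step 8: ref 2 -> HIT, frames=[5,6,2] (faults so far: 4)
  step 9: ref 5 -> HIT, frames=[5,6,2] (faults so far: 4)
  step 10: ref 4 -> FAULT, evict 2, frames=[5,6,4] (faults so far: 5)
  step 11: ref 3 -> FAULT, evict 4, frames=[5,6,3] (faults so far: 6)
  step 12: ref 7 -> FAULT, evict 3, frames=[5,6,7] (faults so far: 7)
  Optimal total faults: 7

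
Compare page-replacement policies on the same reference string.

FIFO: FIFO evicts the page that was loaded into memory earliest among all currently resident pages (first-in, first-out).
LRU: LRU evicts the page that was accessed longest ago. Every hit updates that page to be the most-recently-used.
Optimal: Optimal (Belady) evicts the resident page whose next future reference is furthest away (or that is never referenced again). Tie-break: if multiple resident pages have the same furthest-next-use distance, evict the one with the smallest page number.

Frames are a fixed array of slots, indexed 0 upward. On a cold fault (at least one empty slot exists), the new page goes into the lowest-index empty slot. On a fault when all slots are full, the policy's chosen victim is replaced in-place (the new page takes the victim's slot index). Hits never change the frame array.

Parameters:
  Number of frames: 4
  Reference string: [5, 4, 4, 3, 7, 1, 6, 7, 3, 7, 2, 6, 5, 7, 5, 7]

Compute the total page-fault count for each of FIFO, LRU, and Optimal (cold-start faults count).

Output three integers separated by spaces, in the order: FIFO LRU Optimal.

--- FIFO ---
  step 0: ref 5 -> FAULT, frames=[5,-,-,-] (faults so far: 1)
  step 1: ref 4 -> FAULT, frames=[5,4,-,-] (faults so far: 2)
  step 2: ref 4 -> HIT, frames=[5,4,-,-] (faults so far: 2)
  step 3: ref 3 -> FAULT, frames=[5,4,3,-] (faults so far: 3)
  step 4: ref 7 -> FAULT, frames=[5,4,3,7] (faults so far: 4)
  step 5: ref 1 -> FAULT, evict 5, frames=[1,4,3,7] (faults so far: 5)
  step 6: ref 6 -> FAULT, evict 4, frames=[1,6,3,7] (faults so far: 6)
  step 7: ref 7 -> HIT, frames=[1,6,3,7] (faults so far: 6)
  step 8: ref 3 -> HIT, frames=[1,6,3,7] (faults so far: 6)
  step 9: ref 7 -> HIT, frames=[1,6,3,7] (faults so far: 6)
  step 10: ref 2 -> FAULT, evict 3, frames=[1,6,2,7] (faults so far: 7)
  step 11: ref 6 -> HIT, frames=[1,6,2,7] (faults so far: 7)
  step 12: ref 5 -> FAULT, evict 7, frames=[1,6,2,5] (faults so far: 8)
  step 13: ref 7 -> FAULT, evict 1, frames=[7,6,2,5] (faults so far: 9)
  step 14: ref 5 -> HIT, frames=[7,6,2,5] (faults so far: 9)
  step 15: ref 7 -> HIT, frames=[7,6,2,5] (faults so far: 9)
  FIFO total faults: 9
--- LRU ---
  step 0: ref 5 -> FAULT, frames=[5,-,-,-] (faults so far: 1)
  step 1: ref 4 -> FAULT, frames=[5,4,-,-] (faults so far: 2)
  step 2: ref 4 -> HIT, frames=[5,4,-,-] (faults so far: 2)
  step 3: ref 3 -> FAULT, frames=[5,4,3,-] (faults so far: 3)
  step 4: ref 7 -> FAULT, frames=[5,4,3,7] (faults so far: 4)
  step 5: ref 1 -> FAULT, evict 5, frames=[1,4,3,7] (faults so far: 5)
  step 6: ref 6 -> FAULT, evict 4, frames=[1,6,3,7] (faults so far: 6)
  step 7: ref 7 -> HIT, frames=[1,6,3,7] (faults so far: 6)
  step 8: ref 3 -> HIT, frames=[1,6,3,7] (faults so far: 6)
  step 9: ref 7 -> HIT, frames=[1,6,3,7] (faults so far: 6)
  step 10: ref 2 -> FAULT, evict 1, frames=[2,6,3,7] (faults so far: 7)
  step 11: ref 6 -> HIT, frames=[2,6,3,7] (faults so far: 7)
  step 12: ref 5 -> FAULT, evict 3, frames=[2,6,5,7] (faults so far: 8)
  step 13: ref 7 -> HIT, frames=[2,6,5,7] (faults so far: 8)
  step 14: ref 5 -> HIT, frames=[2,6,5,7] (faults so far: 8)
  step 15: ref 7 -> HIT, frames=[2,6,5,7] (faults so far: 8)
  LRU total faults: 8
--- Optimal ---
  step 0: ref 5 -> FAULT, frames=[5,-,-,-] (faults so far: 1)
  step 1: ref 4 -> FAULT, frames=[5,4,-,-] (faults so far: 2)
  step 2: ref 4 -> HIT, frames=[5,4,-,-] (faults so far: 2)
  step 3: ref 3 -> FAULT, frames=[5,4,3,-] (faults so far: 3)
  step 4: ref 7 -> FAULT, frames=[5,4,3,7] (faults so far: 4)
  step 5: ref 1 -> FAULT, evict 4, frames=[5,1,3,7] (faults so far: 5)
  step 6: ref 6 -> FAULT, evict 1, frames=[5,6,3,7] (faults so far: 6)
  step 7: ref 7 -> HIT, frames=[5,6,3,7] (faults so far: 6)
  step 8: ref 3 -> HIT, frames=[5,6,3,7] (faults so far: 6)
  step 9: ref 7 -> HIT, frames=[5,6,3,7] (faults so far: 6)
  step 10: ref 2 -> FAULT, evict 3, frames=[5,6,2,7] (faults so far: 7)
  step 11: ref 6 -> HIT, frames=[5,6,2,7] (faults so far: 7)
  step 12: ref 5 -> HIT, frames=[5,6,2,7] (faults so far: 7)
  step 13: ref 7 -> HIT, frames=[5,6,2,7] (faults so far: 7)
  step 14: ref 5 -> HIT, frames=[5,6,2,7] (faults so far: 7)
  step 15: ref 7 -> HIT, frames=[5,6,2,7] (faults so far: 7)
  Optimal total faults: 7

Answer: 9 8 7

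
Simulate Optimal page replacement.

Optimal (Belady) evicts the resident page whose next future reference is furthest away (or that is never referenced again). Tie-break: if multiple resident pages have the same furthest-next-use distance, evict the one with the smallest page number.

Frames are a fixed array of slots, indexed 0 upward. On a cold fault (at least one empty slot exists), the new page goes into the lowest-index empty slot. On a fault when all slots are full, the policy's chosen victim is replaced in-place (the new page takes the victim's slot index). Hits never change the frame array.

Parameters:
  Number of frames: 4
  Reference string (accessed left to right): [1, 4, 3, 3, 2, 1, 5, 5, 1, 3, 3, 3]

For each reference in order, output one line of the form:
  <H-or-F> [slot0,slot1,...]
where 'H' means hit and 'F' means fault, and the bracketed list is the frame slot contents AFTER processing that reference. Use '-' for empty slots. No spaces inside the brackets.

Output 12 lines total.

F [1,-,-,-]
F [1,4,-,-]
F [1,4,3,-]
H [1,4,3,-]
F [1,4,3,2]
H [1,4,3,2]
F [1,4,3,5]
H [1,4,3,5]
H [1,4,3,5]
H [1,4,3,5]
H [1,4,3,5]
H [1,4,3,5]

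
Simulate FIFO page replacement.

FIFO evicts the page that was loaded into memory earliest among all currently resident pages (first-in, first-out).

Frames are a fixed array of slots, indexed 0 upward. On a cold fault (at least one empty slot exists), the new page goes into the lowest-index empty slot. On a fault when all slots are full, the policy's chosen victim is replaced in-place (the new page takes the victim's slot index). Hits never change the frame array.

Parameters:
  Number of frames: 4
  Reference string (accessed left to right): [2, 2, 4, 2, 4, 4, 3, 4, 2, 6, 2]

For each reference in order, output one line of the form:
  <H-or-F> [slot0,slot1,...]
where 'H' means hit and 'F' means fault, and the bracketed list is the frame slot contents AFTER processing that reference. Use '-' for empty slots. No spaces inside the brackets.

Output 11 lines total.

F [2,-,-,-]
H [2,-,-,-]
F [2,4,-,-]
H [2,4,-,-]
H [2,4,-,-]
H [2,4,-,-]
F [2,4,3,-]
H [2,4,3,-]
H [2,4,3,-]
F [2,4,3,6]
H [2,4,3,6]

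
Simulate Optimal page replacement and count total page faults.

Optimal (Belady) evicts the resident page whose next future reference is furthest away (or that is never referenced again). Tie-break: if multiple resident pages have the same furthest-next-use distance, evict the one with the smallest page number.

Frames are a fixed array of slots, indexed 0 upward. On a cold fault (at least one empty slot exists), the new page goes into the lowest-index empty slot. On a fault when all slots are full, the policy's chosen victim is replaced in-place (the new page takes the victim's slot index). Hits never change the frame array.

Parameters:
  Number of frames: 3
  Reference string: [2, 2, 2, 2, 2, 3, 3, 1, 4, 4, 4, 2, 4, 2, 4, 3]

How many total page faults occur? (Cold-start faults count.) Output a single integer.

Answer: 4

Derivation:
Step 0: ref 2 → FAULT, frames=[2,-,-]
Step 1: ref 2 → HIT, frames=[2,-,-]
Step 2: ref 2 → HIT, frames=[2,-,-]
Step 3: ref 2 → HIT, frames=[2,-,-]
Step 4: ref 2 → HIT, frames=[2,-,-]
Step 5: ref 3 → FAULT, frames=[2,3,-]
Step 6: ref 3 → HIT, frames=[2,3,-]
Step 7: ref 1 → FAULT, frames=[2,3,1]
Step 8: ref 4 → FAULT (evict 1), frames=[2,3,4]
Step 9: ref 4 → HIT, frames=[2,3,4]
Step 10: ref 4 → HIT, frames=[2,3,4]
Step 11: ref 2 → HIT, frames=[2,3,4]
Step 12: ref 4 → HIT, frames=[2,3,4]
Step 13: ref 2 → HIT, frames=[2,3,4]
Step 14: ref 4 → HIT, frames=[2,3,4]
Step 15: ref 3 → HIT, frames=[2,3,4]
Total faults: 4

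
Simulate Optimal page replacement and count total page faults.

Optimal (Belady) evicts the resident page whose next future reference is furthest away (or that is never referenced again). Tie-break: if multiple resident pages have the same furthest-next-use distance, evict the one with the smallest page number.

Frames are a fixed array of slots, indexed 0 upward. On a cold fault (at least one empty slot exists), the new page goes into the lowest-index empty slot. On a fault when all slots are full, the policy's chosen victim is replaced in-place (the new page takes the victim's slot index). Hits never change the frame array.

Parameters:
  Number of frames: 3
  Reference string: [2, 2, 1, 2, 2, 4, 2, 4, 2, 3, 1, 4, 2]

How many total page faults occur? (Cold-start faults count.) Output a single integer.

Answer: 5

Derivation:
Step 0: ref 2 → FAULT, frames=[2,-,-]
Step 1: ref 2 → HIT, frames=[2,-,-]
Step 2: ref 1 → FAULT, frames=[2,1,-]
Step 3: ref 2 → HIT, frames=[2,1,-]
Step 4: ref 2 → HIT, frames=[2,1,-]
Step 5: ref 4 → FAULT, frames=[2,1,4]
Step 6: ref 2 → HIT, frames=[2,1,4]
Step 7: ref 4 → HIT, frames=[2,1,4]
Step 8: ref 2 → HIT, frames=[2,1,4]
Step 9: ref 3 → FAULT (evict 2), frames=[3,1,4]
Step 10: ref 1 → HIT, frames=[3,1,4]
Step 11: ref 4 → HIT, frames=[3,1,4]
Step 12: ref 2 → FAULT (evict 1), frames=[3,2,4]
Total faults: 5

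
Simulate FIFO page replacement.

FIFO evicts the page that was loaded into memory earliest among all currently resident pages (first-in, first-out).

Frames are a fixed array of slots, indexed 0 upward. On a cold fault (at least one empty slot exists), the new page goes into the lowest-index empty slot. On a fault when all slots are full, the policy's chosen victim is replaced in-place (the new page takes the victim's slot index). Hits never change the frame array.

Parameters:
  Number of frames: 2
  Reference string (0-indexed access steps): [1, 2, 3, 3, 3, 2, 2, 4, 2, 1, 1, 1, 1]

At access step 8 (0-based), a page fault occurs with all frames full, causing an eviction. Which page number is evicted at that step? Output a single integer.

Step 0: ref 1 -> FAULT, frames=[1,-]
Step 1: ref 2 -> FAULT, frames=[1,2]
Step 2: ref 3 -> FAULT, evict 1, frames=[3,2]
Step 3: ref 3 -> HIT, frames=[3,2]
Step 4: ref 3 -> HIT, frames=[3,2]
Step 5: ref 2 -> HIT, frames=[3,2]
Step 6: ref 2 -> HIT, frames=[3,2]
Step 7: ref 4 -> FAULT, evict 2, frames=[3,4]
Step 8: ref 2 -> FAULT, evict 3, frames=[2,4]
At step 8: evicted page 3

Answer: 3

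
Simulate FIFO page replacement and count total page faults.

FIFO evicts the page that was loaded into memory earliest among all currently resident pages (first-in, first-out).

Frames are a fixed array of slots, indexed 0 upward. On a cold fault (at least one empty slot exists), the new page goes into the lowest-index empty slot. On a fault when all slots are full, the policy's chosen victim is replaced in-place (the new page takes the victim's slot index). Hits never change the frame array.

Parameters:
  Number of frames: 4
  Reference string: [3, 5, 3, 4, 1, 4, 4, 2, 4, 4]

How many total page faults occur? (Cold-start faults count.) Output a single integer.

Step 0: ref 3 → FAULT, frames=[3,-,-,-]
Step 1: ref 5 → FAULT, frames=[3,5,-,-]
Step 2: ref 3 → HIT, frames=[3,5,-,-]
Step 3: ref 4 → FAULT, frames=[3,5,4,-]
Step 4: ref 1 → FAULT, frames=[3,5,4,1]
Step 5: ref 4 → HIT, frames=[3,5,4,1]
Step 6: ref 4 → HIT, frames=[3,5,4,1]
Step 7: ref 2 → FAULT (evict 3), frames=[2,5,4,1]
Step 8: ref 4 → HIT, frames=[2,5,4,1]
Step 9: ref 4 → HIT, frames=[2,5,4,1]
Total faults: 5

Answer: 5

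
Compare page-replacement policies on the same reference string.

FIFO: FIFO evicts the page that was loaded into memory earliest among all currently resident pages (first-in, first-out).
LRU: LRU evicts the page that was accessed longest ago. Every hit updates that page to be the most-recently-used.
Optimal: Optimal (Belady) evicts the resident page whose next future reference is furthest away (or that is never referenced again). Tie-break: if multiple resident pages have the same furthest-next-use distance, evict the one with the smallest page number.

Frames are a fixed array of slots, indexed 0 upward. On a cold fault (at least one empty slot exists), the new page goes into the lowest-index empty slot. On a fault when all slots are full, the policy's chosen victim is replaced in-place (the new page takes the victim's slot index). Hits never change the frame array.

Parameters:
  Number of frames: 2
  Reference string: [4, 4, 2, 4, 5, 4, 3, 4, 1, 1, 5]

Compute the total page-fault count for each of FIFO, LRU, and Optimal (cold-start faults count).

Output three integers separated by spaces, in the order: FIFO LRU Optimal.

Answer: 7 6 6

Derivation:
--- FIFO ---
  step 0: ref 4 -> FAULT, frames=[4,-] (faults so far: 1)
  step 1: ref 4 -> HIT, frames=[4,-] (faults so far: 1)
  step 2: ref 2 -> FAULT, frames=[4,2] (faults so far: 2)
  step 3: ref 4 -> HIT, frames=[4,2] (faults so far: 2)
  step 4: ref 5 -> FAULT, evict 4, frames=[5,2] (faults so far: 3)
  step 5: ref 4 -> FAULT, evict 2, frames=[5,4] (faults so far: 4)
  step 6: ref 3 -> FAULT, evict 5, frames=[3,4] (faults so far: 5)
  step 7: ref 4 -> HIT, frames=[3,4] (faults so far: 5)
  step 8: ref 1 -> FAULT, evict 4, frames=[3,1] (faults so far: 6)
  step 9: ref 1 -> HIT, frames=[3,1] (faults so far: 6)
  step 10: ref 5 -> FAULT, evict 3, frames=[5,1] (faults so far: 7)
  FIFO total faults: 7
--- LRU ---
  step 0: ref 4 -> FAULT, frames=[4,-] (faults so far: 1)
  step 1: ref 4 -> HIT, frames=[4,-] (faults so far: 1)
  step 2: ref 2 -> FAULT, frames=[4,2] (faults so far: 2)
  step 3: ref 4 -> HIT, frames=[4,2] (faults so far: 2)
  step 4: ref 5 -> FAULT, evict 2, frames=[4,5] (faults so far: 3)
  step 5: ref 4 -> HIT, frames=[4,5] (faults so far: 3)
  step 6: ref 3 -> FAULT, evict 5, frames=[4,3] (faults so far: 4)
  step 7: ref 4 -> HIT, frames=[4,3] (faults so far: 4)
  step 8: ref 1 -> FAULT, evict 3, frames=[4,1] (faults so far: 5)
  step 9: ref 1 -> HIT, frames=[4,1] (faults so far: 5)
  step 10: ref 5 -> FAULT, evict 4, frames=[5,1] (faults so far: 6)
  LRU total faults: 6
--- Optimal ---
  step 0: ref 4 -> FAULT, frames=[4,-] (faults so far: 1)
  step 1: ref 4 -> HIT, frames=[4,-] (faults so far: 1)
  step 2: ref 2 -> FAULT, frames=[4,2] (faults so far: 2)
  step 3: ref 4 -> HIT, frames=[4,2] (faults so far: 2)
  step 4: ref 5 -> FAULT, evict 2, frames=[4,5] (faults so far: 3)
  step 5: ref 4 -> HIT, frames=[4,5] (faults so far: 3)
  step 6: ref 3 -> FAULT, evict 5, frames=[4,3] (faults so far: 4)
  step 7: ref 4 -> HIT, frames=[4,3] (faults so far: 4)
  step 8: ref 1 -> FAULT, evict 3, frames=[4,1] (faults so far: 5)
  step 9: ref 1 -> HIT, frames=[4,1] (faults so far: 5)
  step 10: ref 5 -> FAULT, evict 1, frames=[4,5] (faults so far: 6)
  Optimal total faults: 6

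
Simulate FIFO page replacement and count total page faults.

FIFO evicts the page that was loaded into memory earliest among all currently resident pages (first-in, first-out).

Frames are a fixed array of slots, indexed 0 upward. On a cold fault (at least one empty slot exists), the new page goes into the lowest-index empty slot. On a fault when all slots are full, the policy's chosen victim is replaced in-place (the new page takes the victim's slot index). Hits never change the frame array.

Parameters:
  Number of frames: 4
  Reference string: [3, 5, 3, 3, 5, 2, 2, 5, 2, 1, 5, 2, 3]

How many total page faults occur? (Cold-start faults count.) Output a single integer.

Step 0: ref 3 → FAULT, frames=[3,-,-,-]
Step 1: ref 5 → FAULT, frames=[3,5,-,-]
Step 2: ref 3 → HIT, frames=[3,5,-,-]
Step 3: ref 3 → HIT, frames=[3,5,-,-]
Step 4: ref 5 → HIT, frames=[3,5,-,-]
Step 5: ref 2 → FAULT, frames=[3,5,2,-]
Step 6: ref 2 → HIT, frames=[3,5,2,-]
Step 7: ref 5 → HIT, frames=[3,5,2,-]
Step 8: ref 2 → HIT, frames=[3,5,2,-]
Step 9: ref 1 → FAULT, frames=[3,5,2,1]
Step 10: ref 5 → HIT, frames=[3,5,2,1]
Step 11: ref 2 → HIT, frames=[3,5,2,1]
Step 12: ref 3 → HIT, frames=[3,5,2,1]
Total faults: 4

Answer: 4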